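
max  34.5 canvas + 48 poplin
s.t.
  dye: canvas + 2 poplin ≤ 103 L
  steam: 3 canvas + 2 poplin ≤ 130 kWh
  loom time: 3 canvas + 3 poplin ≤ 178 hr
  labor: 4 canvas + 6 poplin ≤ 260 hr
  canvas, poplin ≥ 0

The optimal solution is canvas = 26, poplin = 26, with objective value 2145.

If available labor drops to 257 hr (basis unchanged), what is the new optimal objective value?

2122.5

Check each constraint at x*: dye 78/103 (slack 25); steam 130/130 (tight); loom time 156/178 (slack 22); labor 260/260 (tight).
By complementary slackness, y = 0 for the non-binding constraints.
From A_Bᵀ y = c: 3·y_steam + 4·y_labor = 34.5; 2·y_steam + 6·y_labor = 48.
This yields shadow prices y_steam = 1.5, y_labor = 7.5.
Δz = y_labor·Δb = 7.5 × (-3) = -22.5, so new z* = 2145 − 22.5 = 2122.5.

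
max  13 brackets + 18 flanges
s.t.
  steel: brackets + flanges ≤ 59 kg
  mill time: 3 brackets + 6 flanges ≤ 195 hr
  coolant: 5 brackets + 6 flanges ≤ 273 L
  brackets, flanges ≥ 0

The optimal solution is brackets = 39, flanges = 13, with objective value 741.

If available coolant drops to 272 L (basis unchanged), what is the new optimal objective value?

739

At the optimum: steel uses 52 of 59 (slack = 7); mill time uses 195 of 195 (binding); coolant uses 273 of 273 (binding).
Since steel is not tight, its dual is 0.
Dual feasibility on the basic columns requires 3·y_mill time + 5·y_coolant = 13, 6·y_mill time + 6·y_coolant = 18.
→ y_mill time = 1 and y_coolant = 2.
Δz = y_coolant·Δb = 2 × (-1) = -2, so new z* = 741 − 2 = 739.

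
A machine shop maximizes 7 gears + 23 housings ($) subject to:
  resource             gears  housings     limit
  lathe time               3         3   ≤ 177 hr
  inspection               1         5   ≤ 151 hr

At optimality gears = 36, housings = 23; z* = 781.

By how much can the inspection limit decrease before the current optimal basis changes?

Binding constraints: lathe time, inspection. The basis is B = [[3,3],[1,5]] with det 12.
Per unit decrease in inspection, x* moves by d = (0.25, -0.25).
The basis stays optimal until housings reaches 0; allowable decrease = 92 hr.

92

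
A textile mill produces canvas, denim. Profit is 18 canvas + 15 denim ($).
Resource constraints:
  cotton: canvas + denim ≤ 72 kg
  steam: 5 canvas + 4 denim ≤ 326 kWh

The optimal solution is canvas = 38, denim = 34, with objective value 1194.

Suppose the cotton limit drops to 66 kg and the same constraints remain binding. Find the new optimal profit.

1176

Check each constraint at x*: cotton 72/72 (tight); steam 326/326 (tight).
Dual feasibility on the basic columns requires 1·y_cotton + 5·y_steam = 18, 1·y_cotton + 4·y_steam = 15.
Solving: y_cotton = 3, y_steam = 3.
Δz = y_cotton·Δb = 3 × (-6) = -18, so new z* = 1194 − 18 = 1176.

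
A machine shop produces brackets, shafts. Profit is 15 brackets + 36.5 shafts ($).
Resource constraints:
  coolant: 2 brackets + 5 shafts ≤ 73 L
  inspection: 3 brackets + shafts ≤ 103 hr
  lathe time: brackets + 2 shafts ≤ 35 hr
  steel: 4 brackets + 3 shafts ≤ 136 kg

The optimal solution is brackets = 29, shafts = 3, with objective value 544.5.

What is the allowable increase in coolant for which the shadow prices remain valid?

Binding constraints: coolant, lathe time. The basis is B = [[2,5],[1,2]] with det -1.
Per unit increase in coolant, x* moves by d = (-2, 1).
The basis stays optimal until brackets reaches 0; allowable increase = 14.5 L.

14.5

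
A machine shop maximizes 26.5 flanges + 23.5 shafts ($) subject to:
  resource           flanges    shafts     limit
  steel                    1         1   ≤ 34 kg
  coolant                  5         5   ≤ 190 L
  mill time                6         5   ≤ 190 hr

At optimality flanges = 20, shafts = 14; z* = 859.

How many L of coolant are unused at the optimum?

20

coolant used = 5·20 + 5·14 = 170; slack = 190 − 170 = 20.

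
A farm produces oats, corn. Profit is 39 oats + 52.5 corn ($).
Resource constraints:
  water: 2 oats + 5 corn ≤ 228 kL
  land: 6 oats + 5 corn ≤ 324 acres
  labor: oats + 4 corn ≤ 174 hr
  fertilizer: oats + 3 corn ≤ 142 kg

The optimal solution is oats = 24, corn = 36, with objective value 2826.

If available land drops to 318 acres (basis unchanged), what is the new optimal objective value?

At the optimum: water uses 228 of 228 (binding); land uses 324 of 324 (binding); labor uses 168 of 174 (slack = 6); fertilizer uses 132 of 142 (slack = 10).
By complementary slackness, y = 0 for the non-binding constraints.
The binding rows give the dual system: 2·y_water + 6·y_land = 39 and 5·y_water + 5·y_land = 52.5.
→ y_water = 6 and y_land = 4.5.
Δz = y_land·Δb = 4.5 × (-6) = -27, so new z* = 2826 − 27 = 2799.

2799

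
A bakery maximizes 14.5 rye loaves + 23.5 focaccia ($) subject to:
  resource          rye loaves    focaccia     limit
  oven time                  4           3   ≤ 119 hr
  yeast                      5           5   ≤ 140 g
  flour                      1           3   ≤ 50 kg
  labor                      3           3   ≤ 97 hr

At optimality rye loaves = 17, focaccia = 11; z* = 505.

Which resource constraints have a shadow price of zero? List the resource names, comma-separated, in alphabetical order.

labor, oven time

oven time: 101/119 (slack 18)
yeast: 140/140 (binding)
flour: 50/50 (binding)
labor: 84/97 (slack 13)
By complementary slackness, a constraint with positive slack has shadow price 0 → labor, oven time.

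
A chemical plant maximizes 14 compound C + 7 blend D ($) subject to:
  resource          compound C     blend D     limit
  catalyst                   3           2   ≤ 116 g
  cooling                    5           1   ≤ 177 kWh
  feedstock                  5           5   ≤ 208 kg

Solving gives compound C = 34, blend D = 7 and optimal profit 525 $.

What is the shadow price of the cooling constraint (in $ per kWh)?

At the optimum: catalyst uses 116 of 116 (binding); cooling uses 177 of 177 (binding); feedstock uses 205 of 208 (slack = 3).
Since feedstock is not tight, its dual is 0.
From A_Bᵀ y = c: 3·y_catalyst + 5·y_cooling = 14; 2·y_catalyst + 1·y_cooling = 7.
→ y_catalyst = 3 and y_cooling = 1.
Shadow price of cooling = 1.

1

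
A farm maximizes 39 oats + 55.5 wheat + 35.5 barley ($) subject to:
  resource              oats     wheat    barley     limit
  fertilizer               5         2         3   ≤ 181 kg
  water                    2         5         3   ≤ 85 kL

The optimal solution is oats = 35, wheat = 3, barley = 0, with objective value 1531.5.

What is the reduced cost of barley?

-5

At the optimum: fertilizer uses 181 of 181 (binding); water uses 85 of 85 (binding).
From A_Bᵀ y = c: 5·y_fertilizer + 2·y_water = 39; 2·y_fertilizer + 5·y_water = 55.5.
This yields shadow prices y_fertilizer = 4, y_water = 9.5.
Reduced cost of barley: c₃ − yᵀa₃ = 35.5 − (4·3 + 9.5·3) = 35.5 − 40.5 = -5.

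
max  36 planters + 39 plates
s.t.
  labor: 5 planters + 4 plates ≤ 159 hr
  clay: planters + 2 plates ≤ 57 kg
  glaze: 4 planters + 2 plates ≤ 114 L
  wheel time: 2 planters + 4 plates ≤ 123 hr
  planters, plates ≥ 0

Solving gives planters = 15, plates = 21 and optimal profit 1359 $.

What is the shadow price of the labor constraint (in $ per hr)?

Check each constraint at x*: labor 159/159 (tight); clay 57/57 (tight); glaze 102/114 (slack 12); wheel time 114/123 (slack 9).
Since glaze, wheel time are not tight, their duals are 0.
The binding rows give the dual system: 5·y_labor + 1·y_clay = 36 and 4·y_labor + 2·y_clay = 39.
Solving: y_labor = 5.5, y_clay = 8.5.
Shadow price of labor = 5.5.

5.5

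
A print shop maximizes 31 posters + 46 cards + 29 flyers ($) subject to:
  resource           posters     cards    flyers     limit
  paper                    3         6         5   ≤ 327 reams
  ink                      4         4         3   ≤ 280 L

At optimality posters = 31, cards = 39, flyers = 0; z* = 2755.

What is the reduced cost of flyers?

Check each constraint at x*: paper 327/327 (tight); ink 280/280 (tight).
Dual feasibility on the basic columns requires 3·y_paper + 4·y_ink = 31, 6·y_paper + 4·y_ink = 46.
Solving: y_paper = 5, y_ink = 4.
Reduced cost of flyers: c₃ − yᵀa₃ = 29 − (5·5 + 4·3) = 29 − 37 = -8.

-8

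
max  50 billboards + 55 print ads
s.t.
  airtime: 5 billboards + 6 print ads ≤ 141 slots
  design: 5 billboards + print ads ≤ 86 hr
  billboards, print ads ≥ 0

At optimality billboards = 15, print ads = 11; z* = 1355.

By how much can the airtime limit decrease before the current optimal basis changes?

Binding constraints: airtime, design. The basis is B = [[5,6],[5,1]] with det -25.
Per unit decrease in airtime, x* moves by d = (0.04, -0.2).
The basis stays optimal until print ads reaches 0; allowable decrease = 55 slots.

55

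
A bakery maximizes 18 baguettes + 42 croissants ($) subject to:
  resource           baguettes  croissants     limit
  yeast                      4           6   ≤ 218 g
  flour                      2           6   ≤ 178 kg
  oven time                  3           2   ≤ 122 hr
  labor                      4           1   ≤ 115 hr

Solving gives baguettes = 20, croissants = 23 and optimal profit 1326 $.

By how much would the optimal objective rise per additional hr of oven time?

Binding: yeast and flour. Non-binding: oven time (16 unused), labor (12 unused).
Since oven time, labor are not tight, their duals are 0.
The binding rows give the dual system: 4·y_yeast + 2·y_flour = 18 and 6·y_yeast + 6·y_flour = 42.
→ y_yeast = 2 and y_flour = 5.
Shadow price of oven time = 0.

0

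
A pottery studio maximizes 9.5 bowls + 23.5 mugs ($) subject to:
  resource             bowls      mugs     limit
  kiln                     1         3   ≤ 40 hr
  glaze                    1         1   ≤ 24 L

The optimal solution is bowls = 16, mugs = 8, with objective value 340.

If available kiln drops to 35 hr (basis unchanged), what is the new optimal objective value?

At the optimum: kiln uses 40 of 40 (binding); glaze uses 24 of 24 (binding).
The binding rows give the dual system: 1·y_kiln + 1·y_glaze = 9.5 and 3·y_kiln + 1·y_glaze = 23.5.
Solving: y_kiln = 7, y_glaze = 2.5.
Δz = y_kiln·Δb = 7 × (-5) = -35, so new z* = 340 − 35 = 305.

305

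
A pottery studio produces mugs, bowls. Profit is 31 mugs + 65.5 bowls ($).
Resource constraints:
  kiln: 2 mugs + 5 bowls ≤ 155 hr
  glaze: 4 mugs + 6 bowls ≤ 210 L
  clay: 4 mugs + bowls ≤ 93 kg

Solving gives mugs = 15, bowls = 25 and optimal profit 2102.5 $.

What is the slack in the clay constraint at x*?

clay used = 4·15 + 1·25 = 85; slack = 93 − 85 = 8.

8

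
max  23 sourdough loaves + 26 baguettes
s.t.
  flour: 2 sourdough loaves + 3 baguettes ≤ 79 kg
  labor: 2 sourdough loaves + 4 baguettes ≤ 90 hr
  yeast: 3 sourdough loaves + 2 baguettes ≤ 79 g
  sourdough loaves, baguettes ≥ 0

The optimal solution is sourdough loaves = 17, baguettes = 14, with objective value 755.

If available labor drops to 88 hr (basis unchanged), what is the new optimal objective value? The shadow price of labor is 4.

747

Δb = -2, so new z* = 755 + (4)·(-2) = 755 − 8 = 747.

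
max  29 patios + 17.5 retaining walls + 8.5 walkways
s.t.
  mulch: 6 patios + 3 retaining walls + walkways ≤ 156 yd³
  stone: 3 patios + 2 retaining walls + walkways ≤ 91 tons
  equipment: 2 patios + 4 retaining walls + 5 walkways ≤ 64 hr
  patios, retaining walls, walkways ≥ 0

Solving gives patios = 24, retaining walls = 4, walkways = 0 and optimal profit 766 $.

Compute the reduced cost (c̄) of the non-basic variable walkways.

-1

Check each constraint at x*: mulch 156/156 (tight); stone 80/91 (slack 11); equipment 64/64 (tight).
Slack constraints have shadow price 0 (complementary slackness).
Dual feasibility on the basic columns requires 6·y_mulch + 2·y_equipment = 29, 3·y_mulch + 4·y_equipment = 17.5.
Solving: y_mulch = 4.5, y_equipment = 1.
Reduced cost of walkways: c₃ − yᵀa₃ = 8.5 − (4.5·1 + 1·5) = 8.5 − 9.5 = -1.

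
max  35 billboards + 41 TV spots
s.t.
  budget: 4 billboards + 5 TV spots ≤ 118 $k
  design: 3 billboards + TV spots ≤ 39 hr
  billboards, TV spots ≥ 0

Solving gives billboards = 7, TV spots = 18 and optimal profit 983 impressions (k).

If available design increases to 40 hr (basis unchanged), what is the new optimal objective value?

984

At the optimum: budget uses 118 of 118 (binding); design uses 39 of 39 (binding).
The binding rows give the dual system: 4·y_budget + 3·y_design = 35 and 5·y_budget + 1·y_design = 41.
This yields shadow prices y_budget = 8, y_design = 1.
Δz = y_design·Δb = 1 × (1) = 1, so new z* = 983 + 1 = 984.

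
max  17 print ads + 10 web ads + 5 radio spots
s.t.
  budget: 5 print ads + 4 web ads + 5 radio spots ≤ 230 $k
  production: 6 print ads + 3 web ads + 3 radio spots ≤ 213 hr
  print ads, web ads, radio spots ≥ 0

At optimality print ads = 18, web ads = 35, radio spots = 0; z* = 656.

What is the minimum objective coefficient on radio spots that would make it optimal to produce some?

At the optimum: budget uses 230 of 230 (binding); production uses 213 of 213 (binding).
The binding rows give the dual system: 5·y_budget + 6·y_production = 17 and 4·y_budget + 3·y_production = 10.
This yields shadow prices y_budget = 1, y_production = 2.
radio spots enters the basis when its profit ≥ yᵀa₃ = 1·5 + 2·3 = 11.

11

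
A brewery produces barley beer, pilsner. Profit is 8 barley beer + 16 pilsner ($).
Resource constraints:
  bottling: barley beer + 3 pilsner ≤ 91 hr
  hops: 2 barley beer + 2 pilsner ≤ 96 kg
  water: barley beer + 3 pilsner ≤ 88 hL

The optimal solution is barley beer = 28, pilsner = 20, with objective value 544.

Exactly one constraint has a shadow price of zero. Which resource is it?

bottling: 88/91 (slack 3)
hops: 96/96 (binding)
water: 88/88 (binding)
By complementary slackness, a constraint with positive slack has shadow price 0 → bottling.

bottling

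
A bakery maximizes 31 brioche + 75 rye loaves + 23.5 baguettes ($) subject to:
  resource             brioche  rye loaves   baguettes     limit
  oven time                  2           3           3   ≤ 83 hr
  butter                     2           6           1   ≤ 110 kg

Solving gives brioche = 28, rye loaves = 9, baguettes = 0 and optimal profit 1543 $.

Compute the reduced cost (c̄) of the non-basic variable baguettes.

At the optimum: oven time uses 83 of 83 (binding); butter uses 110 of 110 (binding).
Dual feasibility on the basic columns requires 2·y_oven time + 2·y_butter = 31, 3·y_oven time + 6·y_butter = 75.
→ y_oven time = 6 and y_butter = 9.5.
Reduced cost of baguettes: c₃ − yᵀa₃ = 23.5 − (6·3 + 9.5·1) = 23.5 − 27.5 = -4.

-4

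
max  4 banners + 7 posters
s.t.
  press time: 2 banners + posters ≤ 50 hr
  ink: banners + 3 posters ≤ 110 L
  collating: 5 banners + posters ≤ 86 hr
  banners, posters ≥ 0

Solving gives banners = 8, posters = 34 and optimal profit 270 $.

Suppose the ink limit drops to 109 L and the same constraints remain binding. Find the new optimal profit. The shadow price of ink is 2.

268

Δb = -1, so new z* = 270 + (2)·(-1) = 270 − 2 = 268.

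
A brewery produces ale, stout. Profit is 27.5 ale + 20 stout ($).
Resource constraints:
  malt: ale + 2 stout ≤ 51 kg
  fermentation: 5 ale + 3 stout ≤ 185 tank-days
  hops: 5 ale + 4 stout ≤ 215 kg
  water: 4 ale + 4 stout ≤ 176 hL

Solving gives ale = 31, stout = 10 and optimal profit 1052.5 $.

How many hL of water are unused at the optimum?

12

water used = 4·31 + 4·10 = 164; slack = 176 − 164 = 12.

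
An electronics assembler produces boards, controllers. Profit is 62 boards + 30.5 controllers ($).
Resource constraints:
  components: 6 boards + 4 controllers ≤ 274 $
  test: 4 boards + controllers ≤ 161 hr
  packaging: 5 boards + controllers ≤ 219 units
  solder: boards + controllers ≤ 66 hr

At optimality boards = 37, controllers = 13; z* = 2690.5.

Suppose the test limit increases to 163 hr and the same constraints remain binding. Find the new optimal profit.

Binding: components and test. Non-binding: packaging (21 unused), solder (16 unused).
Slack constraints have shadow price 0 (complementary slackness).
The binding rows give the dual system: 6·y_components + 4·y_test = 62 and 4·y_components + 1·y_test = 30.5.
→ y_components = 6 and y_test = 6.5.
Δz = y_test·Δb = 6.5 × (2) = 13, so new z* = 2690.5 + 13 = 2703.5.

2703.5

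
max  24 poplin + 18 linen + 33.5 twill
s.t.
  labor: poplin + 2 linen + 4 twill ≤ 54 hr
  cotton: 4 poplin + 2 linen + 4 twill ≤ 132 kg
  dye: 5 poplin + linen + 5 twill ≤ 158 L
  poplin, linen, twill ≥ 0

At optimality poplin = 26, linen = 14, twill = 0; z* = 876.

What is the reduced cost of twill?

At the optimum: labor uses 54 of 54 (binding); cotton uses 132 of 132 (binding); dye uses 144 of 158 (slack = 14).
Slack constraints have shadow price 0 (complementary slackness).
Dual feasibility on the basic columns requires 1·y_labor + 4·y_cotton = 24, 2·y_labor + 2·y_cotton = 18.
Solving: y_labor = 4, y_cotton = 5.
Reduced cost of twill: c₃ − yᵀa₃ = 33.5 − (4·4 + 5·4) = 33.5 − 36 = -2.5.

-2.5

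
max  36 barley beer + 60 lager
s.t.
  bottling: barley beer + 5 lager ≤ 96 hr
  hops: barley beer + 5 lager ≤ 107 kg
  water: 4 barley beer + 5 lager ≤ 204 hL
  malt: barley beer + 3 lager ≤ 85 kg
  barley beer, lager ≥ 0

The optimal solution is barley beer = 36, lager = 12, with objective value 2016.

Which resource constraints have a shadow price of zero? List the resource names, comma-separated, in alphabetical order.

bottling: 96/96 (binding)
hops: 96/107 (slack 11)
water: 204/204 (binding)
malt: 72/85 (slack 13)
By complementary slackness, a constraint with positive slack has shadow price 0 → hops, malt.

hops, malt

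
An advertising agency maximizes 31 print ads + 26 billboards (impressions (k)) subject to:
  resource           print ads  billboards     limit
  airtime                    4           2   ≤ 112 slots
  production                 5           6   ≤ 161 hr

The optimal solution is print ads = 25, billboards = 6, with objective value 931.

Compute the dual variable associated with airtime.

4

At the optimum: airtime uses 112 of 112 (binding); production uses 161 of 161 (binding).
From A_Bᵀ y = c: 4·y_airtime + 5·y_production = 31; 2·y_airtime + 6·y_production = 26.
This yields shadow prices y_airtime = 4, y_production = 3.
Shadow price of airtime = 4.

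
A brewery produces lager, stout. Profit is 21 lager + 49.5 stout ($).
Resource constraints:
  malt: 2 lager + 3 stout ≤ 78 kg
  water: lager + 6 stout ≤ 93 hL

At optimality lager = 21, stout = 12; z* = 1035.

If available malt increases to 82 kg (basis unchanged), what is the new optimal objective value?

1069

Check each constraint at x*: malt 78/78 (tight); water 93/93 (tight).
Dual feasibility on the basic columns requires 2·y_malt + 1·y_water = 21, 3·y_malt + 6·y_water = 49.5.
Solving: y_malt = 8.5, y_water = 4.
Δz = y_malt·Δb = 8.5 × (4) = 34, so new z* = 1035 + 34 = 1069.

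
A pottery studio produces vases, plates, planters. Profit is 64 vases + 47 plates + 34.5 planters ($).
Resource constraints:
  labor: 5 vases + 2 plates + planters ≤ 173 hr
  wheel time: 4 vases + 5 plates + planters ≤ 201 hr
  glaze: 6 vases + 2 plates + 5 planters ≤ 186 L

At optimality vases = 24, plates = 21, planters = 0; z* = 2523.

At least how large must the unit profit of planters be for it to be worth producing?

37

Binding: wheel time and glaze. Non-binding: labor (11 unused).
Slack constraints have shadow price 0 (complementary slackness).
From A_Bᵀ y = c: 4·y_wheel time + 6·y_glaze = 64; 5·y_wheel time + 2·y_glaze = 47.
→ y_wheel time = 7 and y_glaze = 6.
planters enters the basis when its profit ≥ yᵀa₃ = 7·1 + 6·5 = 37.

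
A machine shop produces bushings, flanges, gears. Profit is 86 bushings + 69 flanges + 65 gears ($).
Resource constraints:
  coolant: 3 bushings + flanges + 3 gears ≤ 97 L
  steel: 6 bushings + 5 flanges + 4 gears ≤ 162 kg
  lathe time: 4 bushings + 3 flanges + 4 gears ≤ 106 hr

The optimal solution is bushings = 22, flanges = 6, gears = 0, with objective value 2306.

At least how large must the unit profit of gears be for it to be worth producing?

Binding: steel and lathe time. Non-binding: coolant (25 unused).
By complementary slackness, y = 0 for the non-binding constraint.
The binding rows give the dual system: 6·y_steel + 4·y_lathe time = 86 and 5·y_steel + 3·y_lathe time = 69.
Solving: y_steel = 9, y_lathe time = 8.
gears enters the basis when its profit ≥ yᵀa₃ = 9·4 + 8·4 = 68.

68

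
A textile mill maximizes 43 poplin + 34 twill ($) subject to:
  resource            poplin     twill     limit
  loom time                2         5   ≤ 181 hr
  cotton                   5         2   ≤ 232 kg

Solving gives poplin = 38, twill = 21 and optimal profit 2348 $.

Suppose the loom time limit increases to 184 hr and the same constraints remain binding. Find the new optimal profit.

At the optimum: loom time uses 181 of 181 (binding); cotton uses 232 of 232 (binding).
The binding rows give the dual system: 2·y_loom time + 5·y_cotton = 43 and 5·y_loom time + 2·y_cotton = 34.
→ y_loom time = 4 and y_cotton = 7.
Δz = y_loom time·Δb = 4 × (3) = 12, so new z* = 2348 + 12 = 2360.

2360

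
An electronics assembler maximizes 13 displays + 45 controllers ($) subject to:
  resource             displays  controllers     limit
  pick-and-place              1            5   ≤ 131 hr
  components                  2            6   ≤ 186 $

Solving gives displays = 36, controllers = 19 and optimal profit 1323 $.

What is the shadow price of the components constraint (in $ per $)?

At the optimum: pick-and-place uses 131 of 131 (binding); components uses 186 of 186 (binding).
The binding rows give the dual system: 1·y_pick-and-place + 2·y_components = 13 and 5·y_pick-and-place + 6·y_components = 45.
→ y_pick-and-place = 3 and y_components = 5.
Shadow price of components = 5.

5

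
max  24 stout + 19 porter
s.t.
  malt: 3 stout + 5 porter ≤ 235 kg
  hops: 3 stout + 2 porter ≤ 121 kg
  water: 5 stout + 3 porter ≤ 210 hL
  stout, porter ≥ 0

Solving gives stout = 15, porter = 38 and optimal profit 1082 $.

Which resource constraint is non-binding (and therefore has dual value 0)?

malt: 235/235 (binding)
hops: 121/121 (binding)
water: 189/210 (slack 21)
By complementary slackness, a constraint with positive slack has shadow price 0 → water.

water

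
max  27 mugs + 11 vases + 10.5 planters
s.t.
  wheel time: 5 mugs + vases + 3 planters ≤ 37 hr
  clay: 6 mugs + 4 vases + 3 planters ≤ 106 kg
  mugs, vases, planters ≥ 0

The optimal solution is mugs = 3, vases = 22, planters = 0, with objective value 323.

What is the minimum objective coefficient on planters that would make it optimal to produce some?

15

Both wheel time and clay are binding at x*.
The binding rows give the dual system: 5·y_wheel time + 6·y_clay = 27 and 1·y_wheel time + 4·y_clay = 11.
→ y_wheel time = 3 and y_clay = 2.
planters enters the basis when its profit ≥ yᵀa₃ = 3·3 + 2·3 = 15.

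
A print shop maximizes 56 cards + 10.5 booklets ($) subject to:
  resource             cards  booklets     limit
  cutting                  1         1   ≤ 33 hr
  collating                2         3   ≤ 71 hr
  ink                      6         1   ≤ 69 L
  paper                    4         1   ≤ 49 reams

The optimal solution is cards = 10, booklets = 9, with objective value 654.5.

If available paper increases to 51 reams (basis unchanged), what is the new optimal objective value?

661.5

At the optimum: cutting uses 19 of 33 (slack = 14); collating uses 47 of 71 (slack = 24); ink uses 69 of 69 (binding); paper uses 49 of 49 (binding).
Since cutting, collating are not tight, their duals are 0.
The binding rows give the dual system: 6·y_ink + 4·y_paper = 56 and 1·y_ink + 1·y_paper = 10.5.
Solving: y_ink = 7, y_paper = 3.5.
Δz = y_paper·Δb = 3.5 × (2) = 7, so new z* = 654.5 + 7 = 661.5.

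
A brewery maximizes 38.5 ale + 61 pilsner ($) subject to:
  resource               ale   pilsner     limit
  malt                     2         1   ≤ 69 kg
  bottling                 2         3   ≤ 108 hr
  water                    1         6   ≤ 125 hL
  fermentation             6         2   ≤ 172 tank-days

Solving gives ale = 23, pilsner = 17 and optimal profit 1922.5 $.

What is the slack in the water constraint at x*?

water used = 1·23 + 6·17 = 125; slack = 125 − 125 = 0.

0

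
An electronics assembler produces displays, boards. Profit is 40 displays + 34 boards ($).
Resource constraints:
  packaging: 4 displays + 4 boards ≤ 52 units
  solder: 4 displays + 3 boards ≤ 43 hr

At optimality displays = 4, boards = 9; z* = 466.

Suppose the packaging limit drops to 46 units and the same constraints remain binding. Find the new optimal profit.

Check each constraint at x*: packaging 52/52 (tight); solder 43/43 (tight).
From A_Bᵀ y = c: 4·y_packaging + 4·y_solder = 40; 4·y_packaging + 3·y_solder = 34.
Solving: y_packaging = 4, y_solder = 6.
Δz = y_packaging·Δb = 4 × (-6) = -24, so new z* = 466 − 24 = 442.

442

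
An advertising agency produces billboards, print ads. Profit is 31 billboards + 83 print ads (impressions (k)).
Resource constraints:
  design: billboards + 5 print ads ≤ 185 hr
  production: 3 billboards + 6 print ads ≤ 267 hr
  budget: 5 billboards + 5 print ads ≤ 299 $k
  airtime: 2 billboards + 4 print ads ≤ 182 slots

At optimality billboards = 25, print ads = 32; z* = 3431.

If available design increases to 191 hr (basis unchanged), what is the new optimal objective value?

3473

Binding: design and production. Non-binding: budget (14 unused), airtime (4 unused).
Since budget, airtime are not tight, their duals are 0.
Dual feasibility on the basic columns requires 1·y_design + 3·y_production = 31, 5·y_design + 6·y_production = 83.
Solving: y_design = 7, y_production = 8.
Δz = y_design·Δb = 7 × (6) = 42, so new z* = 3431 + 42 = 3473.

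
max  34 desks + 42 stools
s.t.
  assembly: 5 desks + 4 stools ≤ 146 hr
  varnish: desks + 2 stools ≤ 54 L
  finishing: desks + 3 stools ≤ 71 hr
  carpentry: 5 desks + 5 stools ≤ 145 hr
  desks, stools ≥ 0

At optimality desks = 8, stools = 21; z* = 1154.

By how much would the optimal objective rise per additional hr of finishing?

4

Check each constraint at x*: assembly 124/146 (slack 22); varnish 50/54 (slack 4); finishing 71/71 (tight); carpentry 145/145 (tight).
Slack constraints have shadow price 0 (complementary slackness).
From A_Bᵀ y = c: 1·y_finishing + 5·y_carpentry = 34; 3·y_finishing + 5·y_carpentry = 42.
This yields shadow prices y_finishing = 4, y_carpentry = 6.
Shadow price of finishing = 4.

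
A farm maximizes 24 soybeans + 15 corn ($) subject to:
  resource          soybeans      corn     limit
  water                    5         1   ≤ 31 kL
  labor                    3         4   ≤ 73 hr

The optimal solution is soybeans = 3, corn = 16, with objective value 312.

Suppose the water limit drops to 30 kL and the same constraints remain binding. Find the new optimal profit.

Check each constraint at x*: water 31/31 (tight); labor 73/73 (tight).
From A_Bᵀ y = c: 5·y_water + 3·y_labor = 24; 1·y_water + 4·y_labor = 15.
This yields shadow prices y_water = 3, y_labor = 3.
Δz = y_water·Δb = 3 × (-1) = -3, so new z* = 312 − 3 = 309.

309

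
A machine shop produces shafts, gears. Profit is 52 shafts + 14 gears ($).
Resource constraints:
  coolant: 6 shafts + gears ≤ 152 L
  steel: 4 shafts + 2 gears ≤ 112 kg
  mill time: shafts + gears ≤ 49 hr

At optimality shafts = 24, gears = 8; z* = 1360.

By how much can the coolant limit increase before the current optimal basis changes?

16

Binding constraints: coolant, steel. The basis is B = [[6,1],[4,2]] with det 8.
Per unit increase in coolant, x* moves by d = (0.25, -0.5).
The basis stays optimal until gears reaches 0; allowable increase = 16 L.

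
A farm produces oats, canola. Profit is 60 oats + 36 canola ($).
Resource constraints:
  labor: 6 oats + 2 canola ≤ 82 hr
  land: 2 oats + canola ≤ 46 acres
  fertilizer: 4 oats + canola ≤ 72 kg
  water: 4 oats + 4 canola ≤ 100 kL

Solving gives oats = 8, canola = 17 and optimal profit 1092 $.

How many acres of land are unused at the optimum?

13

land used = 2·8 + 1·17 = 33; slack = 46 − 33 = 13.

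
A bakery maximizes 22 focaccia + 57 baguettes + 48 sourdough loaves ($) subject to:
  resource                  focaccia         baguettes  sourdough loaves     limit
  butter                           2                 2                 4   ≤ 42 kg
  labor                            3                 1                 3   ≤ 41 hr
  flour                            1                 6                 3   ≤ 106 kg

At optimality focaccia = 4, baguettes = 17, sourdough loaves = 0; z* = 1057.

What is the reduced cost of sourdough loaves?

At the optimum: butter uses 42 of 42 (binding); labor uses 29 of 41 (slack = 12); flour uses 106 of 106 (binding).
By complementary slackness, y = 0 for the non-binding constraint.
Dual feasibility on the basic columns requires 2·y_butter + 1·y_flour = 22, 2·y_butter + 6·y_flour = 57.
This yields shadow prices y_butter = 7.5, y_flour = 7.
Reduced cost of sourdough loaves: c₃ − yᵀa₃ = 48 − (7.5·4 + 7·3) = 48 − 51 = -3.

-3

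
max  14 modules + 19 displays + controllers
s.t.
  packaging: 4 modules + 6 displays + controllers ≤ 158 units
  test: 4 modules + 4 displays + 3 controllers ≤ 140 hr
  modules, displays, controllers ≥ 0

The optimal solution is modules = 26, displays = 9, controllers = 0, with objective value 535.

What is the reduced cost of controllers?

At the optimum: packaging uses 158 of 158 (binding); test uses 140 of 140 (binding).
Dual feasibility on the basic columns requires 4·y_packaging + 4·y_test = 14, 6·y_packaging + 4·y_test = 19.
Solving: y_packaging = 2.5, y_test = 1.
Reduced cost of controllers: c₃ − yᵀa₃ = 1 − (2.5·1 + 1·3) = 1 − 5.5 = -4.5.

-4.5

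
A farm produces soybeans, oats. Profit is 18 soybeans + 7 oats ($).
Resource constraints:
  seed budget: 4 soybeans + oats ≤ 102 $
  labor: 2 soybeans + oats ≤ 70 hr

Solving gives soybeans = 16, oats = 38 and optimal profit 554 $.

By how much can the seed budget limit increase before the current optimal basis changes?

38

Binding constraints: seed budget, labor. The basis is B = [[4,1],[2,1]] with det 2.
Per unit increase in seed budget, x* moves by d = (0.5, -1).
The basis stays optimal until oats reaches 0; allowable increase = 38 $.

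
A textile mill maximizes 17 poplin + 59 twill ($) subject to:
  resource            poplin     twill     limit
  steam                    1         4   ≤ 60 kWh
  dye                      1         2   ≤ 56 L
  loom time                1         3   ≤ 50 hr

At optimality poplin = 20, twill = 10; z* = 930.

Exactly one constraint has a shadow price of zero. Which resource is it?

dye

steam: 60/60 (binding)
dye: 40/56 (slack 16)
loom time: 50/50 (binding)
By complementary slackness, a constraint with positive slack has shadow price 0 → dye.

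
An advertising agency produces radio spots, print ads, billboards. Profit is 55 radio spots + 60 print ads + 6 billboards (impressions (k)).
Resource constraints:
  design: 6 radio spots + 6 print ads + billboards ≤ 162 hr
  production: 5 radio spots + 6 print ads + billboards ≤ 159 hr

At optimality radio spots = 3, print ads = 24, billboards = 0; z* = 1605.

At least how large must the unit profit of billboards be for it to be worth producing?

Both design and production are binding at x*.
Dual feasibility on the basic columns requires 6·y_design + 5·y_production = 55, 6·y_design + 6·y_production = 60.
→ y_design = 5 and y_production = 5.
billboards enters the basis when its profit ≥ yᵀa₃ = 5·1 + 5·1 = 10.

10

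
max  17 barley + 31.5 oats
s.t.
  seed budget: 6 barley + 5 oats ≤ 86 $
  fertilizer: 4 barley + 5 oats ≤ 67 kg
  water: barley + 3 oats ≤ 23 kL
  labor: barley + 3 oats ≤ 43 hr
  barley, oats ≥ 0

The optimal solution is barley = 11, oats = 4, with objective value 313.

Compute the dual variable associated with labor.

0

Binding: seed budget and water. Non-binding: fertilizer (3 unused), labor (20 unused).
Since fertilizer, labor are not tight, their duals are 0.
The binding rows give the dual system: 6·y_seed budget + 1·y_water = 17 and 5·y_seed budget + 3·y_water = 31.5.
→ y_seed budget = 1.5 and y_water = 8.
Shadow price of labor = 0.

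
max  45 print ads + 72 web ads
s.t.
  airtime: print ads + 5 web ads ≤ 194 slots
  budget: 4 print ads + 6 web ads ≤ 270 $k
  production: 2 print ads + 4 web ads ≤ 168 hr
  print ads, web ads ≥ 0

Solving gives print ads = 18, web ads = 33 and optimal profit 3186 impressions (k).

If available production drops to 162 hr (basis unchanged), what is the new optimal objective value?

At the optimum: airtime uses 183 of 194 (slack = 11); budget uses 270 of 270 (binding); production uses 168 of 168 (binding).
By complementary slackness, y = 0 for the non-binding constraint.
From A_Bᵀ y = c: 4·y_budget + 2·y_production = 45; 6·y_budget + 4·y_production = 72.
This yields shadow prices y_budget = 9, y_production = 4.5.
Δz = y_production·Δb = 4.5 × (-6) = -27, so new z* = 3186 − 27 = 3159.

3159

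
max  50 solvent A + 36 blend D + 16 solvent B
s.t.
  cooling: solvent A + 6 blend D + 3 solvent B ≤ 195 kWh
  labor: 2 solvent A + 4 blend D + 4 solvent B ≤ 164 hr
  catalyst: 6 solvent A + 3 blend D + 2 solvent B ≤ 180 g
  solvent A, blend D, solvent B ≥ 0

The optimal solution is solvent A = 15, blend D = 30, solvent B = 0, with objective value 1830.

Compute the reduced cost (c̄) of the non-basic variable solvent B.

Check each constraint at x*: cooling 195/195 (tight); labor 150/164 (slack 14); catalyst 180/180 (tight).
Slack constraints have shadow price 0 (complementary slackness).
Dual feasibility on the basic columns requires 1·y_cooling + 6·y_catalyst = 50, 6·y_cooling + 3·y_catalyst = 36.
This yields shadow prices y_cooling = 2, y_catalyst = 8.
Reduced cost of solvent B: c₃ − yᵀa₃ = 16 − (2·3 + 8·2) = 16 − 22 = -6.

-6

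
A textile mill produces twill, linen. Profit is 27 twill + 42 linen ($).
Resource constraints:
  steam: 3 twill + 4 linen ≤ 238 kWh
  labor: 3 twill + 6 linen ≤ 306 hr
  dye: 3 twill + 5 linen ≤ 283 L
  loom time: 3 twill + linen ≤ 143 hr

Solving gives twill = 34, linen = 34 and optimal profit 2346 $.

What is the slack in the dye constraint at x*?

dye used = 3·34 + 5·34 = 272; slack = 283 − 272 = 11.

11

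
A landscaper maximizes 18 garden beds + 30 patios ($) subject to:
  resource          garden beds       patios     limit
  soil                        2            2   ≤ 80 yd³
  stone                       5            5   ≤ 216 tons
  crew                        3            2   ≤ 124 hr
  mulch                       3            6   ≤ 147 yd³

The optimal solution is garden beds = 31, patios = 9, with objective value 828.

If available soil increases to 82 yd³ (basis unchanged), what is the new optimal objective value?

834

Binding: soil and mulch. Non-binding: stone (16 unused), crew (13 unused).
Since stone, crew are not tight, their duals are 0.
The binding rows give the dual system: 2·y_soil + 3·y_mulch = 18 and 2·y_soil + 6·y_mulch = 30.
Solving: y_soil = 3, y_mulch = 4.
Δz = y_soil·Δb = 3 × (2) = 6, so new z* = 828 + 6 = 834.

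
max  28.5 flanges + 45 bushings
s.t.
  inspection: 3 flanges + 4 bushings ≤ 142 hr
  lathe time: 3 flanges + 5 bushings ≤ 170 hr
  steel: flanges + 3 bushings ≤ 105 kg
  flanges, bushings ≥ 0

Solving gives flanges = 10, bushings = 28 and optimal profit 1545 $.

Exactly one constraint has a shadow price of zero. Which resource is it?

inspection: 142/142 (binding)
lathe time: 170/170 (binding)
steel: 94/105 (slack 11)
By complementary slackness, a constraint with positive slack has shadow price 0 → steel.

steel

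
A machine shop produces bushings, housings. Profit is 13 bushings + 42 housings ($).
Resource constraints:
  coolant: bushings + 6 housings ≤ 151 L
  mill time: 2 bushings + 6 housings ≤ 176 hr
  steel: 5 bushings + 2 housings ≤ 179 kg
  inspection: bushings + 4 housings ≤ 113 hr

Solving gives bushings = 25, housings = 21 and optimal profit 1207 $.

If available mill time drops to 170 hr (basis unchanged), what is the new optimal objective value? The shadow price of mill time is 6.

Δb = -6, so new z* = 1207 + (6)·(-6) = 1207 − 36 = 1171.

1171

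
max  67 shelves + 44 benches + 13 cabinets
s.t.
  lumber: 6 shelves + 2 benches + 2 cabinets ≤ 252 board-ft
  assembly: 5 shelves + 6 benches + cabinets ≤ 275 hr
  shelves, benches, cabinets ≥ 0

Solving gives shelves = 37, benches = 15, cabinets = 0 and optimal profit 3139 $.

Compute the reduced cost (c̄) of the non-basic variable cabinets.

-6

Check each constraint at x*: lumber 252/252 (tight); assembly 275/275 (tight).
From A_Bᵀ y = c: 6·y_lumber + 5·y_assembly = 67; 2·y_lumber + 6·y_assembly = 44.
→ y_lumber = 7 and y_assembly = 5.
Reduced cost of cabinets: c₃ − yᵀa₃ = 13 − (7·2 + 5·1) = 13 − 19 = -6.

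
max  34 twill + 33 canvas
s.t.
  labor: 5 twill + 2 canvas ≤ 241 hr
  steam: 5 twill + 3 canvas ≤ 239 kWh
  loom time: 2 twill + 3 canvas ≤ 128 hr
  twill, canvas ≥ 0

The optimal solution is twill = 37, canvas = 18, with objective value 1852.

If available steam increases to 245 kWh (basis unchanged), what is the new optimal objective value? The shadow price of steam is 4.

Δb = 6, so new z* = 1852 + (4)·(6) = 1852 + 24 = 1876.

1876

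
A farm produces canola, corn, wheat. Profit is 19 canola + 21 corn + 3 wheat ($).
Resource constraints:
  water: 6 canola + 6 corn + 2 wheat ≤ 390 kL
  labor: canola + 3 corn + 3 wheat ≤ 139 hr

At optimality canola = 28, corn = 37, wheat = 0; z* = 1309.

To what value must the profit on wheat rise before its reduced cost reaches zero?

At the optimum: water uses 390 of 390 (binding); labor uses 139 of 139 (binding).
The binding rows give the dual system: 6·y_water + 1·y_labor = 19 and 6·y_water + 3·y_labor = 21.
Solving: y_water = 3, y_labor = 1.
wheat enters the basis when its profit ≥ yᵀa₃ = 3·2 + 1·3 = 9.

9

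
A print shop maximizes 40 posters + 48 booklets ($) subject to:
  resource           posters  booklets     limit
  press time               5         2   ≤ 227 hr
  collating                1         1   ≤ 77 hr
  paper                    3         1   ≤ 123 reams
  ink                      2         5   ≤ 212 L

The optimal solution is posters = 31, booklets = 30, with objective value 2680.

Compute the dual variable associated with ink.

At the optimum: press time uses 215 of 227 (slack = 12); collating uses 61 of 77 (slack = 16); paper uses 123 of 123 (binding); ink uses 212 of 212 (binding).
By complementary slackness, y = 0 for the non-binding constraints.
Dual feasibility on the basic columns requires 3·y_paper + 2·y_ink = 40, 1·y_paper + 5·y_ink = 48.
→ y_paper = 8 and y_ink = 8.
Shadow price of ink = 8.

8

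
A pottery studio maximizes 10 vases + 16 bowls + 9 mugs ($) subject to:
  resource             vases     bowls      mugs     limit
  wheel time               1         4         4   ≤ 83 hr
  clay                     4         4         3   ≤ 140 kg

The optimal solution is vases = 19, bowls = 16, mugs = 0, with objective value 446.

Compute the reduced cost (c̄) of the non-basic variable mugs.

At the optimum: wheel time uses 83 of 83 (binding); clay uses 140 of 140 (binding).
Dual feasibility on the basic columns requires 1·y_wheel time + 4·y_clay = 10, 4·y_wheel time + 4·y_clay = 16.
This yields shadow prices y_wheel time = 2, y_clay = 2.
Reduced cost of mugs: c₃ − yᵀa₃ = 9 − (2·4 + 2·3) = 9 − 14 = -5.

-5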